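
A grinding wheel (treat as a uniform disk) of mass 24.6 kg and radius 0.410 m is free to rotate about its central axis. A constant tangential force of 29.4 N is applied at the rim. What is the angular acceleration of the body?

I = ½MR² = (1/2)(24.6)(0.410)² = 2.068 kg·m².
τ = F R = (29.4)(0.410) = 12.05 N·m.
Newton's second law for rotation, τ = Iα, gives α = τ/I = 12.05/2.068 = 5.830 rad/s².

α ≈ 5.83 rad/s²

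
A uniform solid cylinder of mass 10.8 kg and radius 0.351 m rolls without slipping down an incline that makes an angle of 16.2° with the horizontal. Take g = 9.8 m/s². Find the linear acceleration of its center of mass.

Translation along the incline: Mg sinθ − f = Ma.
Rotation about the center: fR = Iα with I = ½MR². No-slip gives a = αR, so f = (I/R²)a = (1/2)M a.
Substituting: Mg sinθ = (1 + 0.5000)Ma, so a = g sinθ/(1 + 0.5000) = (9.8) sin 16.2° / 1.500 = 1.823 m/s².

a ≈ 1.82 m/s²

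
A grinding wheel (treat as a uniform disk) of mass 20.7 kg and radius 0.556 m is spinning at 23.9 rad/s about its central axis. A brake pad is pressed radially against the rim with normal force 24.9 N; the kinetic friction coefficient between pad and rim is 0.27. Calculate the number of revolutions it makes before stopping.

I = ½MR² = (1/2)(20.7)(0.556)² = 3.200 kg·m².
Friction force f = μN = (0.27)(24.9) = 6.723 N at the rim; torque magnitude τ = fR = 3.738 N·m, opposing ω.
|α| = τ/I = 3.738/3.200 = 1.168 rad/s² (deceleration).
ω² = ω₀² − 2|α|θ with ω = 0 ⇒ θ = ω₀²/(2|α|) = 244.5 rad = 38.91 rev.

≈ 38.9 revolutions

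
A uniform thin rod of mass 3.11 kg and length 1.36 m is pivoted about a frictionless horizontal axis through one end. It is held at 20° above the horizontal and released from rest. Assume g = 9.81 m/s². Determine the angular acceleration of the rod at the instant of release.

α ≈ 10.2 rad/s²

About the pivot, I = (1/3)ML² = (1/3)(3.11)(1.36)² = 1.917 kg·m².
The weight acts at the center, a distance L/2 = 0.6800 m from the pivot; τ = Mg(L/2) cos 20° = 19.50 N·m.
α = τ/I = 19.50/1.917 = 10.17 rad/s².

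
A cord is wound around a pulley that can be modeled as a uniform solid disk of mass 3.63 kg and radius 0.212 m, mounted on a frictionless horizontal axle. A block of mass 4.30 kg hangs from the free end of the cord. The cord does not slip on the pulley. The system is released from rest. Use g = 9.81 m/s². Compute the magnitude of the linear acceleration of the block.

a ≈ 6.90 m/s²

I = ½MR² = (1/2)(3.63)(0.212)² = 0.08157 kg·m².
Block: mg − T = ma. Pulley: TR = Iα. No-slip: a = αR, so T = (I/R²)a = 1.815·a.
Then mg = (m + 1.815)a, so a = (4.30)(9.81)/(4.30 + 1.815) = 6.898 m/s².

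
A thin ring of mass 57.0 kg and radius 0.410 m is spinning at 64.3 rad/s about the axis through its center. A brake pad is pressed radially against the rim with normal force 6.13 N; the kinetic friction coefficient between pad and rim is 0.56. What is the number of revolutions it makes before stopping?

≈ 2240 revolutions

I = MR² = (57.0)(0.410)² = 9.582 kg·m².
Friction force f = μN = (0.56)(6.13) = 3.433 N at the rim; torque magnitude τ = fR = 1.407 N·m, opposing ω.
|α| = τ/I = 1.407/9.582 = 0.1469 rad/s² (deceleration).
ω² = ω₀² − 2|α|θ with ω = 0 ⇒ θ = ω₀²/(2|α|) = 14070 rad = 2240 rev.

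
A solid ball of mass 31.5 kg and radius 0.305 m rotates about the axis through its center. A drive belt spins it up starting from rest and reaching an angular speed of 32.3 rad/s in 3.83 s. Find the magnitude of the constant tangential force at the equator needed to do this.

I = (2/5)MR² = (2/5)(31.5)(0.305)² = 1.172 kg·m².
α = Δω/Δt = (32.3 − 0)/3.83 = 8.433 rad/s².
The required torque is τ = Iα = (1.172)(8.433) = 9.885 N·m.
A tangential force at the equator gives τ = FR, so F = τ/R = 9.885/0.305 = 32.41 N.

F ≈ 32.4 N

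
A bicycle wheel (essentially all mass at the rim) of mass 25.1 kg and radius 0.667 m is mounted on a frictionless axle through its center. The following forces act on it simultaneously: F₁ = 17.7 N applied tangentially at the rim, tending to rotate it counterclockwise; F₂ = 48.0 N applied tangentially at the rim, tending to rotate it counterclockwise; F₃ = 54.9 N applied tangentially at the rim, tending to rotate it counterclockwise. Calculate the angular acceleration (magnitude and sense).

α ≈ 7.20 rad/s², counterclockwise

I = MR² = (25.1)(0.667)² = 11.17 kg·m².
Taking counterclockwise as positive: τ₁ = +(17.7)(0.667) = +11.81 N·m; τ₂ = +(48.0)(0.667) = +32.02 N·m; τ₃ = +(54.9)(0.667) = +36.62 N·m.
Net torque τ = 80.44 N·m.
α = τ/I = 80.44/11.17 = 7.204 rad/s².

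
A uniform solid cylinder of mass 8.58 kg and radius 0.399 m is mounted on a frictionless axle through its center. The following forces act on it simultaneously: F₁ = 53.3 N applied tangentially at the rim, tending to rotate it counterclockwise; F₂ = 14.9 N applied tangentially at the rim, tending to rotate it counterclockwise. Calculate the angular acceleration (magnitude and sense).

α ≈ 39.8 rad/s², counterclockwise

I = ½MR² = (1/2)(8.58)(0.399)² = 0.6830 kg·m².
Taking counterclockwise as positive: τ₁ = +(53.3)(0.399) = +21.27 N·m; τ₂ = +(14.9)(0.399) = +5.945 N·m.
Net torque τ = 27.21 N·m.
α = τ/I = 27.21/0.6830 = 39.84 rad/s².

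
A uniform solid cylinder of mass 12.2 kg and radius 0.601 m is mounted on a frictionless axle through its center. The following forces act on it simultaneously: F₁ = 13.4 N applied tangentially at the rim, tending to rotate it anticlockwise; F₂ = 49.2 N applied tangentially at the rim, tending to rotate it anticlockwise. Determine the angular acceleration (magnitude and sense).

α ≈ 17.1 rad/s², anticlockwise

I = ½MR² = (1/2)(12.2)(0.601)² = 2.203 kg·m².
Taking anticlockwise as positive: τ₁ = +(13.4)(0.601) = +8.053 N·m; τ₂ = +(49.2)(0.601) = +29.57 N·m.
Net torque τ = 37.62 N·m.
α = τ/I = 37.62/2.203 = 17.08 rad/s².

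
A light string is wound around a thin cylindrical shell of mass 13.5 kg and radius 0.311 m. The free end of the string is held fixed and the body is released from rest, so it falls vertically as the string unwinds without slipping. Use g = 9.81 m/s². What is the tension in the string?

T ≈ 66.2 N

Translation: Mg − T = Ma. Rotation about the center: TR = Iα with I = MR².
With a = αR: T = (I/R²)a = M a, so Mg = (1 + 1.000)Ma.
a = g/(1 + 1.000) = 9.81/2.000 = 4.905 m/s².
T = 1.000·M·a = (1.000)(13.5)(4.905) = 66.22 N.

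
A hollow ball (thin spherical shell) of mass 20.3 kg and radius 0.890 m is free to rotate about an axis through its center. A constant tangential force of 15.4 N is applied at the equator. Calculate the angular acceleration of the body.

α ≈ 1.28 rad/s²

I = (2/3)MR² = (2/3)(20.3)(0.890)² = 10.72 kg·m².
τ = F R = (15.4)(0.890) = 13.71 N·m.
Newton's second law for rotation, τ = Iα, gives α = τ/I = 13.71/10.72 = 1.279 rad/s².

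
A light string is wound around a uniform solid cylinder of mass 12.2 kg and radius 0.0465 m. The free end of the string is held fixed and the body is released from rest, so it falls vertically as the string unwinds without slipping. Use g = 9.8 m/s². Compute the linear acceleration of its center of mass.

a ≈ 6.53 m/s²

Translation: Mg − T = Ma. Rotation about the center: TR = Iα with I = ½MR².
With a = αR: T = (I/R²)a = (1/2)M a, so Mg = (1 + 0.5000)Ma.
a = g/(1 + 0.5000) = 9.8/1.500 = 6.533 m/s².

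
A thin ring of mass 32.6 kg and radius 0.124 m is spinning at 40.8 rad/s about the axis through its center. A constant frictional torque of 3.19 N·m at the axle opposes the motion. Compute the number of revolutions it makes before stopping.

I = MR² = (32.6)(0.124)² = 0.5013 kg·m².
The net torque has magnitude 3.19 N·m, opposing ω.
|α| = τ/I = 3.190/0.5013 = 6.364 rad/s² (deceleration).
ω² = ω₀² − 2|α|θ with ω = 0 ⇒ θ = ω₀²/(2|α|) = 130.8 rad = 20.82 rev.

≈ 20.8 revolutions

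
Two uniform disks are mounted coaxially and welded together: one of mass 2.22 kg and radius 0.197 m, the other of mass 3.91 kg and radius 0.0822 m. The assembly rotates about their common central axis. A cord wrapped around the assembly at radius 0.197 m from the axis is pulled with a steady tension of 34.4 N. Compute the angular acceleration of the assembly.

α ≈ 120 rad/s²

I = ½M₁R₁² + ½M₂R₂² = ½(2.22)(0.197)² + ½(3.91)(0.0822)² = 0.05629 kg·m².
τ = F r = (34.4)(0.197) = 6.777 N·m.
α = τ/I = 6.777/0.05629 = 120.4 rad/s².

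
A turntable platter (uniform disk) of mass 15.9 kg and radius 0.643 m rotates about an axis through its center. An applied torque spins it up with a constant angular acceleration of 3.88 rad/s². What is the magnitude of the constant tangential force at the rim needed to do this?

I = ½MR² = (1/2)(15.9)(0.643)² = 3.287 kg·m².
The required torque is τ = Iα = (3.287)(3.880) = 12.75 N·m.
A tangential force at the rim gives τ = FR, so F = τ/R = 12.75/0.643 = 19.83 N.

F ≈ 19.8 N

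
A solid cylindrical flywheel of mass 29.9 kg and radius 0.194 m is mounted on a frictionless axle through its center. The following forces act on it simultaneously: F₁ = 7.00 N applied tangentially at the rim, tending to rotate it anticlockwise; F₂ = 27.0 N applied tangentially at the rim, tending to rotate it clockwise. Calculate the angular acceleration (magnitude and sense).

I = ½MR² = (1/2)(29.9)(0.194)² = 0.5627 kg·m².
Taking anticlockwise as positive: τ₁ = +(7.00)(0.194) = +1.358 N·m; τ₂ = −(27.0)(0.194) = −5.238 N·m.
Net torque τ = -3.880 N·m.
α = τ/I = -3.880/0.5627 = -6.896 rad/s².

α ≈ 6.90 rad/s², clockwise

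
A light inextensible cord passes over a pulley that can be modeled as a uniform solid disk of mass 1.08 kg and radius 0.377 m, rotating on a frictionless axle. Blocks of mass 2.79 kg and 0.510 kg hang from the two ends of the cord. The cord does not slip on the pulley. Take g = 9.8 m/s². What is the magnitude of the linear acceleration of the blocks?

I = ½MR² = (1/2)(1.08)(0.377)² = 0.07675 kg·m².
Heavier block: m₁g − T₁ = m₁a. Lighter block: T₂ − m₂g = m₂a.
Pulley: (T₁ − T₂)R = Iα = I(a/R), so T₁ − T₂ = (I/R²)a = (1/2)M_p a = 0.5400·a.
Adding the three: (m₁ − m₂)g = (m₁ + m₂ + 0.5400)a, so a = (2.79 − 0.510)(9.8)/(2.79 + 0.510 + 0.5400) = 5.819 m/s².

a ≈ 5.82 m/s²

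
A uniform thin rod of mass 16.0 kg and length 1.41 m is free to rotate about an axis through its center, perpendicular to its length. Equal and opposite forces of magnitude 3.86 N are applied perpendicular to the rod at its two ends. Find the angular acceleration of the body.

α ≈ 2.05 rad/s²

I = (1/12)ML² = (1/12)(16.0)(1.41)² = 2.651 kg·m².
The couple gives τ = F·(L/2) + F·(L/2) = F L = (3.86)(1.41) = 5.443 N·m.
Newton's second law for rotation, τ = Iα, gives α = τ/I = 5.443/2.651 = 2.053 rad/s².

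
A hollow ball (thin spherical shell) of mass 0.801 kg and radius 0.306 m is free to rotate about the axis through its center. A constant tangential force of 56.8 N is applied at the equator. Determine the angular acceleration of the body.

I = (2/3)MR² = (2/3)(0.801)(0.306)² = 0.05000 kg·m².
τ = F R = (56.8)(0.306) = 17.38 N·m.
From τ = Iα: α = 17.38/0.05000 = 347.6 rad/s².

α ≈ 348 rad/s²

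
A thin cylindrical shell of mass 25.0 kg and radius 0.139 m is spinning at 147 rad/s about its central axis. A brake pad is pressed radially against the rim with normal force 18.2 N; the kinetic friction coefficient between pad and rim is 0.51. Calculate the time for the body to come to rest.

t ≈ 55.0 s

I = MR² = (25.0)(0.139)² = 0.4830 kg·m².
Friction force f = μN = (0.51)(18.2) = 9.282 N at the rim; torque magnitude τ = fR = 1.290 N·m, opposing ω.
|α| = τ/I = 1.290/0.4830 = 2.671 rad/s² (deceleration).
0 = ω₀ − |α|t ⇒ t = ω₀/|α| = 147/2.671 = 55.03 s.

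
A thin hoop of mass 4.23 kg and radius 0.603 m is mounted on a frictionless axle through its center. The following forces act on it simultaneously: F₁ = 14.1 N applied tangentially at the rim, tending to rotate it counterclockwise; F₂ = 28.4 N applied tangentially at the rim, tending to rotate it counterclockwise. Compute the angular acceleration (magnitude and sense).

α ≈ 16.7 rad/s², counterclockwise

I = MR² = (4.23)(0.603)² = 1.538 kg·m².
Taking counterclockwise as positive: τ₁ = +(14.1)(0.603) = +8.502 N·m; τ₂ = +(28.4)(0.603) = +17.13 N·m.
Net torque τ = 25.63 N·m.
α = τ/I = 25.63/1.538 = 16.66 rad/s².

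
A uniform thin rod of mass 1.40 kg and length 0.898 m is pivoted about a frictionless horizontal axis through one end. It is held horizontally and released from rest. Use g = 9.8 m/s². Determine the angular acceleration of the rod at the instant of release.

α ≈ 16.4 rad/s²

About the pivot, I = (1/3)ML² = (1/3)(1.40)(0.898)² = 0.3763 kg·m².
The weight acts at the center, a distance L/2 = 0.4490 m from the pivot; τ = Mg(L/2) = 6.160 N·m.
α = τ/I = 6.160/0.3763 = 16.37 rad/s².
(Equivalently α = (3g/(2L)) = 16.37 rad/s².)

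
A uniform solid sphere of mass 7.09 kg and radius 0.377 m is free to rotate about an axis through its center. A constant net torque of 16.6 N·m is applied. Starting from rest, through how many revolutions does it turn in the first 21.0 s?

≈ 1450 revolutions

I = (2/5)MR² = (2/5)(7.09)(0.377)² = 0.4031 kg·m².
α = τ/I = 16.6/0.4031 = 41.18 rad/s².
θ = ½αt² = ½(41.18)(21.0)² = 9081 rad.
Revolutions = θ/(2π) = 1445.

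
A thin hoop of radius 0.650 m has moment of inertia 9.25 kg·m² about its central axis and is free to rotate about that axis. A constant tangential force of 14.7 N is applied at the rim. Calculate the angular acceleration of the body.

τ = F R = (14.7)(0.650) = 9.555 N·m.
From τ = Iα: α = 9.555/9.250 = 1.033 rad/s².

α ≈ 1.03 rad/s²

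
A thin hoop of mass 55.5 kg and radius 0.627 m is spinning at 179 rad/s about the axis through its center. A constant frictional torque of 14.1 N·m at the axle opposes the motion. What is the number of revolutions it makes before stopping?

≈ 3950 revolutions

I = MR² = (55.5)(0.627)² = 21.82 kg·m².
The net torque has magnitude 14.1 N·m, opposing ω.
|α| = τ/I = 14.10/21.82 = 0.6462 rad/s² (deceleration).
ω² = ω₀² − 2|α|θ with ω = 0 ⇒ θ = ω₀²/(2|α|) = 24790 rad = 3946 rev.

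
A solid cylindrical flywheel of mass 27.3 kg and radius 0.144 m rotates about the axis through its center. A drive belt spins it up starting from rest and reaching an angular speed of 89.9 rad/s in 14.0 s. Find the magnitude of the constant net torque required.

τ ≈ 1.82 N·m

I = ½MR² = (1/2)(27.3)(0.144)² = 0.2830 kg·m².
α = Δω/Δt = (89.9 − 0)/14.0 = 6.421 rad/s².
τ = Iα = (0.2830)(6.421) = 1.818 N·m.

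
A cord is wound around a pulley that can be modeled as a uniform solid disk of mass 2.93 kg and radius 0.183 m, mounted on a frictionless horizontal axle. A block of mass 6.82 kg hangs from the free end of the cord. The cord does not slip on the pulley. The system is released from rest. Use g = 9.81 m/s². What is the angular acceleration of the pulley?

α ≈ 44.1 rad/s²

I = ½MR² = (1/2)(2.93)(0.183)² = 0.04906 kg·m².
Block: mg − T = ma. Pulley: TR = Iα. No-slip: a = αR, so T = (I/R²)a = 1.465·a.
Then mg = (m + 1.465)a, so a = (6.82)(9.81)/(6.82 + 1.465) = 8.075 m/s².
α = a/R = 8.075/0.183 = 44.13 rad/s².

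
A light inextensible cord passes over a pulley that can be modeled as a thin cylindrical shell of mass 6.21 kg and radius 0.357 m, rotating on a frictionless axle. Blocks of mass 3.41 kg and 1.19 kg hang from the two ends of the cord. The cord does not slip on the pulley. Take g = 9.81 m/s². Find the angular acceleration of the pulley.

I = MR² = (6.21)(0.357)² = 0.7915 kg·m².
Heavier block: m₁g − T₁ = m₁a. Lighter block: T₂ − m₂g = m₂a.
Pulley: (T₁ − T₂)R = Iα = I(a/R), so T₁ − T₂ = (I/R²)a = 1·M_p a = 6.210·a.
Adding the three: (m₁ − m₂)g = (m₁ + m₂ + 6.210)a, so a = (3.41 − 1.19)(9.81)/(3.41 + 1.19 + 6.210) = 2.015 m/s².
α = a/R = 2.015/0.357 = 5.643 rad/s².

α ≈ 5.64 rad/s²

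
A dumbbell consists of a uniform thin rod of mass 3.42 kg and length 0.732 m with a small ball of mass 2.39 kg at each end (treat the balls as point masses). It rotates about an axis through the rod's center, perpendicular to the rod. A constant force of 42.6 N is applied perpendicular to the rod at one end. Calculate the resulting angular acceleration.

I_rod = (1/12)ML² = (1/12)(3.42)(0.732)² = 0.1527 kg·m².
I_balls = 2·m·(L/2)² = 2(2.39)(0.3660)² = 0.6403 kg·m².
Total I = 0.7930 kg·m².
τ = F·(L/2) = (42.6)(0.366) = 15.59 N·m.
α = τ/I = 15.59/0.7930 = 19.66 rad/s².

α ≈ 19.7 rad/s²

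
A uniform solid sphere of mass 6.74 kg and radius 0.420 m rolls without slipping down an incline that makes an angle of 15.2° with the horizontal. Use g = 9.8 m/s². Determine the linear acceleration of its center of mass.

Translation along the incline: Mg sinθ − f = Ma.
Rotation about the center: fR = Iα with I = (2/5)MR². No-slip gives a = αR, so f = (I/R²)a = (2/5)M a.
Substituting: Mg sinθ = (1 + 0.4000)Ma, so a = g sinθ/(1 + 0.4000) = (9.8) sin 15.2° / 1.400 = 1.835 m/s².

a ≈ 1.84 m/s²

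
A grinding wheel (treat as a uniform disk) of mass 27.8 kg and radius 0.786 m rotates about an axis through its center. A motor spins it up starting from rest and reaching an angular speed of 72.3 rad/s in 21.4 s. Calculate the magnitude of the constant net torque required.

τ ≈ 29.0 N·m

I = ½MR² = (1/2)(27.8)(0.786)² = 8.587 kg·m².
α = Δω/Δt = (72.3 − 0)/21.4 = 3.379 rad/s².
τ = Iα = (8.587)(3.379) = 29.01 N·m.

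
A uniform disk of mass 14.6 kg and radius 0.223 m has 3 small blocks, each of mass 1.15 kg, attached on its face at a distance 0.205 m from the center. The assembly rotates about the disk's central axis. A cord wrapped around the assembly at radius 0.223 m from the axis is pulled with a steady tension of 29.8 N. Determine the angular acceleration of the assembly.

α ≈ 13.1 rad/s²

I_disk = ½MR² = ½(14.6)(0.223)² = 0.3630 kg·m².
I_blocks = 3·m·r² = 3(1.15)(0.205)² = 0.1450 kg·m².
Total I = 0.5080 kg·m².
τ = F r = (29.8)(0.223) = 6.645 N·m.
α = τ/I = 6.645/0.5080 = 13.08 rad/s².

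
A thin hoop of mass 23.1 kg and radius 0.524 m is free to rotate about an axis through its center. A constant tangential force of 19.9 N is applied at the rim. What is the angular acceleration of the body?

I = MR² = (23.1)(0.524)² = 6.343 kg·m².
τ = F R = (19.9)(0.524) = 10.43 N·m.
From τ = Iα: α = 10.43/6.343 = 1.644 rad/s².

α ≈ 1.64 rad/s²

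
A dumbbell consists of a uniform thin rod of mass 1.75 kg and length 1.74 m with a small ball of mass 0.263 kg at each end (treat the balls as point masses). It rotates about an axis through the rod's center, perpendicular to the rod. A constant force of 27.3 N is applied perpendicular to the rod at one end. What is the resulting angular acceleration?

I_rod = (1/12)ML² = (1/12)(1.75)(1.74)² = 0.4415 kg·m².
I_balls = 2·m·(L/2)² = 2(0.263)(0.8700)² = 0.3981 kg·m².
Total I = 0.8397 kg·m².
τ = F·(L/2) = (27.3)(0.870) = 23.75 N·m.
α = τ/I = 23.75/0.8397 = 28.29 rad/s².

α ≈ 28.3 rad/s²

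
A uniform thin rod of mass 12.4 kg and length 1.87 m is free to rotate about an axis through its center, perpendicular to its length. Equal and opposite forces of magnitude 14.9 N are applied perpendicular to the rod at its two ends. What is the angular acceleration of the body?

I = (1/12)ML² = (1/12)(12.4)(1.87)² = 3.613 kg·m².
The couple gives τ = F·(L/2) + F·(L/2) = F L = (14.9)(1.87) = 27.86 N·m.
From τ = Iα: α = 27.86/3.613 = 7.711 rad/s².

α ≈ 7.71 rad/s²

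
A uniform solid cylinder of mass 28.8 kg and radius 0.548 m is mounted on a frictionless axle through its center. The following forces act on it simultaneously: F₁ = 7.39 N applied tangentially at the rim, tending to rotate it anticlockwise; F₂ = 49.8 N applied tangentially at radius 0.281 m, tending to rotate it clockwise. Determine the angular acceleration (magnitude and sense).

α ≈ 2.30 rad/s², clockwise

I = ½MR² = (1/2)(28.8)(0.548)² = 4.324 kg·m².
Taking anticlockwise as positive: τ₁ = +(7.39)(0.548) = +4.050 N·m; τ₂ = −(49.8)(0.281) = −13.99 N·m.
Net torque τ = -9.944 N·m.
α = τ/I = -9.944/4.324 = -2.300 rad/s².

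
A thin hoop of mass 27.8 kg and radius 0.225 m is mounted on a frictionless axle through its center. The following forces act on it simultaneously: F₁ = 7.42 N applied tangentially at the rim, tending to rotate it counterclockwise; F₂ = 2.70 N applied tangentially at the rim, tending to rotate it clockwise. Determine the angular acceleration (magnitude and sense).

I = MR² = (27.8)(0.225)² = 1.407 kg·m².
Taking counterclockwise as positive: τ₁ = +(7.42)(0.225) = +1.669 N·m; τ₂ = −(2.70)(0.225) = −0.6075 N·m.
Net torque τ = 1.062 N·m.
α = τ/I = 1.062/1.407 = 0.7546 rad/s².

α ≈ 0.755 rad/s², counterclockwise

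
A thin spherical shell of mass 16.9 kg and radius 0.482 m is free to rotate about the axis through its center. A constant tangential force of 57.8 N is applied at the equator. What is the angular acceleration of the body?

α ≈ 10.6 rad/s²

I = (2/3)MR² = (2/3)(16.9)(0.482)² = 2.618 kg·m².
τ = F R = (57.8)(0.482) = 27.86 N·m.
Newton's second law for rotation, τ = Iα, gives α = τ/I = 27.86/2.618 = 10.64 rad/s².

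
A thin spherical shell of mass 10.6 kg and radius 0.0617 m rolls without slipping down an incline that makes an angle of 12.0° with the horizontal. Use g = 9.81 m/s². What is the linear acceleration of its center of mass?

Translation along the incline: Mg sinθ − f = Ma.
Rotation about the center: fR = Iα with I = (2/3)MR². No-slip gives a = αR, so f = (I/R²)a = (2/3)M a.
Substituting: Mg sinθ = (1 + 0.6667)Ma, so a = g sinθ/(1 + 0.6667) = (9.81) sin 12.0° / 1.667 = 1.224 m/s².

a ≈ 1.22 m/s²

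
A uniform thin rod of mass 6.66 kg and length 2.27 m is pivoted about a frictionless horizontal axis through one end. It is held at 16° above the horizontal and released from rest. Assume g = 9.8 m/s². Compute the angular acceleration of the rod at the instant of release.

About the pivot, I = (1/3)ML² = (1/3)(6.66)(2.27)² = 11.44 kg·m².
The weight acts at the center, a distance L/2 = 1.135 m from the pivot; τ = Mg(L/2) cos 16° = 71.21 N·m.
α = τ/I = 71.21/11.44 = 6.225 rad/s².
(Equivalently α = (3g/(2L)) cos 16° = 6.225 rad/s².)

α ≈ 6.22 rad/s²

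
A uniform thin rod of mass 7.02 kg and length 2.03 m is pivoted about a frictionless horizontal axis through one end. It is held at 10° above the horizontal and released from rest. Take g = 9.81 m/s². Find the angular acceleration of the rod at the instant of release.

α ≈ 7.14 rad/s²

About the pivot, I = (1/3)ML² = (1/3)(7.02)(2.03)² = 9.643 kg·m².
The weight acts at the center, a distance L/2 = 1.015 m from the pivot; τ = Mg(L/2) cos 10° = 68.84 N·m.
α = τ/I = 68.84/9.643 = 7.139 rad/s².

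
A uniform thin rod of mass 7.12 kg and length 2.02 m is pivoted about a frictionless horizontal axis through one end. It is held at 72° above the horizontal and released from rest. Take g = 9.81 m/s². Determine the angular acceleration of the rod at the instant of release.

α ≈ 2.25 rad/s²

About the pivot, I = (1/3)ML² = (1/3)(7.12)(2.02)² = 9.684 kg·m².
The weight acts at the center, a distance L/2 = 1.010 m from the pivot; τ = Mg(L/2) cos 72° = 21.80 N·m.
α = τ/I = 21.80/9.684 = 2.251 rad/s².
(Equivalently α = (3g/(2L)) cos 72° = 2.251 rad/s².)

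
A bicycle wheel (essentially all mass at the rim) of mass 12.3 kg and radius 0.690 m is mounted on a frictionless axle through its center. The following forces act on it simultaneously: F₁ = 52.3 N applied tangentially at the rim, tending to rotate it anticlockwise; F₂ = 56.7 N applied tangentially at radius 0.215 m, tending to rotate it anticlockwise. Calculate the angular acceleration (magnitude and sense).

I = MR² = (12.3)(0.690)² = 5.856 kg·m².
Taking anticlockwise as positive: τ₁ = +(52.3)(0.690) = +36.09 N·m; τ₂ = +(56.7)(0.215) = +12.19 N·m.
Net torque τ = 48.28 N·m.
α = τ/I = 48.28/5.856 = 8.244 rad/s².

α ≈ 8.24 rad/s², anticlockwise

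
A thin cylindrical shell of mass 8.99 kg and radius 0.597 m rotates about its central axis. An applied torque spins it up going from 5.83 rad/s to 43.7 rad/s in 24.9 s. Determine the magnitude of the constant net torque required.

I = MR² = (8.99)(0.597)² = 3.204 kg·m².
α = Δω/Δt = (43.7 − 5.83)/24.9 = 1.521 rad/s².
τ = Iα = (3.204)(1.521) = 4.873 N·m.

τ ≈ 4.87 N·m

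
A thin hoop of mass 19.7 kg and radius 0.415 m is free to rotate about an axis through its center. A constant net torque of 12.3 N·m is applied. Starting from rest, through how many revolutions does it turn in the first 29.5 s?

I = MR² = (19.7)(0.415)² = 3.393 kg·m².
α = τ/I = 12.3/3.393 = 3.625 rad/s².
θ = ½αt² = ½(3.625)(29.5)² = 1577 rad.
Revolutions = θ/(2π) = 251.1.

≈ 251 revolutions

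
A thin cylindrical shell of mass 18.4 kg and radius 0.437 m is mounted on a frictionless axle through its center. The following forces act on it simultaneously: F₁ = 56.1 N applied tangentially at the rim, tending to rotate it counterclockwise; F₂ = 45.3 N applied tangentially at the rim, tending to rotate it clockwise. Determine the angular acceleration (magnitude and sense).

I = MR² = (18.4)(0.437)² = 3.514 kg·m².
Taking counterclockwise as positive: τ₁ = +(56.1)(0.437) = +24.52 N·m; τ₂ = −(45.3)(0.437) = −19.80 N·m.
Net torque τ = 4.720 N·m.
α = τ/I = 4.720/3.514 = 1.343 rad/s².

α ≈ 1.34 rad/s², counterclockwise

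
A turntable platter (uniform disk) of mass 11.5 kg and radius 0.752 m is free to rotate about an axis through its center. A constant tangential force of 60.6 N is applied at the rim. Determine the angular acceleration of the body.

I = ½MR² = (1/2)(11.5)(0.752)² = 3.252 kg·m².
τ = F R = (60.6)(0.752) = 45.57 N·m.
Newton's second law for rotation, τ = Iα, gives α = τ/I = 45.57/3.252 = 14.01 rad/s².

α ≈ 14.0 rad/s²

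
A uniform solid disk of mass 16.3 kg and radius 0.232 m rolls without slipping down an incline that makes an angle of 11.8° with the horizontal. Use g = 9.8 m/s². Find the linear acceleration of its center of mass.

a ≈ 1.34 m/s²

Translation along the incline: Mg sinθ − f = Ma.
Rotation about the center: fR = Iα with I = ½MR². No-slip gives a = αR, so f = (I/R²)a = (1/2)M a.
Substituting: Mg sinθ = (1 + 0.5000)Ma, so a = g sinθ/(1 + 0.5000) = (9.8) sin 11.8° / 1.500 = 1.336 m/s².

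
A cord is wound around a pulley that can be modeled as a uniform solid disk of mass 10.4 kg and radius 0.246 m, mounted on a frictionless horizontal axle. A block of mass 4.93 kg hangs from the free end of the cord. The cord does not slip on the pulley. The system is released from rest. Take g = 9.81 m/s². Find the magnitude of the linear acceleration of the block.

I = ½MR² = (1/2)(10.4)(0.246)² = 0.3147 kg·m².
Block: mg − T = ma. Pulley: TR = Iα. No-slip: a = αR, so T = (I/R²)a = 5.200·a.
Then mg = (m + 5.200)a, so a = (4.93)(9.81)/(4.93 + 5.200) = 4.774 m/s².

a ≈ 4.77 m/s²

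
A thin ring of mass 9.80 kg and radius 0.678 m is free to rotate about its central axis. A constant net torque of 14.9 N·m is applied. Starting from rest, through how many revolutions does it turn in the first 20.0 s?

I = MR² = (9.80)(0.678)² = 4.505 kg·m².
α = τ/I = 14.9/4.505 = 3.308 rad/s².
θ = ½αt² = ½(3.308)(20.0)² = 661.5 rad.
Revolutions = θ/(2π) = 105.3.

≈ 105 revolutions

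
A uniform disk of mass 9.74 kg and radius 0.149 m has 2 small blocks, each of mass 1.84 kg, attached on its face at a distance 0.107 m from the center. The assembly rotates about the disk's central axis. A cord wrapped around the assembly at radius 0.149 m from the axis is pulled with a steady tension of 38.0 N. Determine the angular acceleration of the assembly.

α ≈ 37.7 rad/s²

I_disk = ½MR² = ½(9.74)(0.149)² = 0.1081 kg·m².
I_blocks = 2·m·r² = 2(1.84)(0.107)² = 0.04213 kg·m².
Total I = 0.1503 kg·m².
τ = F r = (38.0)(0.149) = 5.662 N·m.
α = τ/I = 5.662/0.1503 = 37.68 rad/s².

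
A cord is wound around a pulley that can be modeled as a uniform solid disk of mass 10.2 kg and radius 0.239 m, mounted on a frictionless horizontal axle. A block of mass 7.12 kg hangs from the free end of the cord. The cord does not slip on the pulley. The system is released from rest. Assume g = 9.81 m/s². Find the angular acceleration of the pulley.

α ≈ 23.9 rad/s²

I = ½MR² = (1/2)(10.2)(0.239)² = 0.2913 kg·m².
Block: mg − T = ma. Pulley: TR = Iα. No-slip: a = αR, so T = (I/R²)a = 5.100·a.
Then mg = (m + 5.100)a, so a = (7.12)(9.81)/(7.12 + 5.100) = 5.716 m/s².
α = a/R = 5.716/0.239 = 23.92 rad/s².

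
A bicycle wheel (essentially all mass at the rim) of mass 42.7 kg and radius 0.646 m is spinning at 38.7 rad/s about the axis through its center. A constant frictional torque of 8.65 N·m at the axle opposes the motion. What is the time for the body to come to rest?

t ≈ 79.7 s

I = MR² = (42.7)(0.646)² = 17.82 kg·m².
The net torque has magnitude 8.65 N·m, opposing ω.
|α| = τ/I = 8.650/17.82 = 0.4854 rad/s² (deceleration).
0 = ω₀ − |α|t ⇒ t = ω₀/|α| = 38.7/0.4854 = 79.72 s.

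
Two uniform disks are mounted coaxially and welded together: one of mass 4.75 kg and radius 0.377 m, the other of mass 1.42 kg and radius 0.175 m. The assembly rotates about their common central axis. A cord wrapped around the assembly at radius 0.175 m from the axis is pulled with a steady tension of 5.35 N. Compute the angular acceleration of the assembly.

α ≈ 2.61 rad/s²

I = ½M₁R₁² + ½M₂R₂² = ½(4.75)(0.377)² + ½(1.42)(0.175)² = 0.3593 kg·m².
τ = F r = (5.35)(0.175) = 0.9362 N·m.
α = τ/I = 0.9362/0.3593 = 2.606 rad/s².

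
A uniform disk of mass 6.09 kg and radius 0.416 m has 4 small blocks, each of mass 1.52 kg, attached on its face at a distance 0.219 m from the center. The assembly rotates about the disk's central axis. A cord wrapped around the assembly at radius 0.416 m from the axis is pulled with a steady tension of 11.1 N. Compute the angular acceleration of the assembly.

α ≈ 5.64 rad/s²

I_disk = ½MR² = ½(6.09)(0.416)² = 0.5270 kg·m².
I_blocks = 4·m·r² = 4(1.52)(0.219)² = 0.2916 kg·m².
Total I = 0.8186 kg·m².
τ = F r = (11.1)(0.416) = 4.618 N·m.
α = τ/I = 4.618/0.8186 = 5.641 rad/s².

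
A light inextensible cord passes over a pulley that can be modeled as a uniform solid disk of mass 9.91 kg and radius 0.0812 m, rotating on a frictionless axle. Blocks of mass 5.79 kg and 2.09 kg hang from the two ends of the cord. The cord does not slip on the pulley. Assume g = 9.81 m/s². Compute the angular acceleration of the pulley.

I = ½MR² = (1/2)(9.91)(0.0812)² = 0.03267 kg·m².
Heavier block: m₁g − T₁ = m₁a. Lighter block: T₂ − m₂g = m₂a.
Pulley: (T₁ − T₂)R = Iα = I(a/R), so T₁ − T₂ = (I/R²)a = (1/2)M_p a = 4.955·a.
Adding the three: (m₁ − m₂)g = (m₁ + m₂ + 4.955)a, so a = (5.79 − 2.09)(9.81)/(5.79 + 2.09 + 4.955) = 2.828 m/s².
α = a/R = 2.828/0.0812 = 34.83 rad/s².

α ≈ 34.8 rad/s²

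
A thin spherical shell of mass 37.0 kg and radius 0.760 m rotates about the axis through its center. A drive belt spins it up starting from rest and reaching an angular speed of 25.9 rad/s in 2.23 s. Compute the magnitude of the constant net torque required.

I = (2/3)MR² = (2/3)(37.0)(0.760)² = 14.25 kg·m².
α = Δω/Δt = (25.9 − 0)/2.23 = 11.61 rad/s².
τ = Iα = (14.25)(11.61) = 165.5 N·m.

τ ≈ 165 N·m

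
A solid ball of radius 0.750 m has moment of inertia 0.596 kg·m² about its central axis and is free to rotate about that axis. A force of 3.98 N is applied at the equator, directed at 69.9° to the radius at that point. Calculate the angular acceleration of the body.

α ≈ 4.70 rad/s²

Only the tangential component produces torque: τ = F R sinθ = (3.98)(0.750) sin 69.9° = 2.803 N·m.
Newton's second law for rotation, τ = Iα, gives α = τ/I = 2.803/0.5960 = 4.703 rad/s².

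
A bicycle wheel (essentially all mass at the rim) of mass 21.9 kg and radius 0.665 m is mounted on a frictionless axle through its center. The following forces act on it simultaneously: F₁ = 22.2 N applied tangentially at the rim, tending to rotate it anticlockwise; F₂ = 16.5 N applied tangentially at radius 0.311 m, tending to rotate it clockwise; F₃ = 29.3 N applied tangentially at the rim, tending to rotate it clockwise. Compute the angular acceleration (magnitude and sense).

α ≈ 1.02 rad/s², clockwise

I = MR² = (21.9)(0.665)² = 9.685 kg·m².
Taking anticlockwise as positive: τ₁ = +(22.2)(0.665) = +14.76 N·m; τ₂ = −(16.5)(0.311) = −5.131 N·m; τ₃ = −(29.3)(0.665) = −19.48 N·m.
Net torque τ = -9.853 N·m.
α = τ/I = -9.853/9.685 = -1.017 rad/s².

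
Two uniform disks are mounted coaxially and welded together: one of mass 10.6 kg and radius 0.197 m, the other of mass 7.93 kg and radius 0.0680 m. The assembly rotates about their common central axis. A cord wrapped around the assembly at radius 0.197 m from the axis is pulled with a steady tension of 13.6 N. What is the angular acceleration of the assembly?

α ≈ 12.0 rad/s²

I = ½M₁R₁² + ½M₂R₂² = ½(10.6)(0.197)² + ½(7.93)(0.0680)² = 0.2240 kg·m².
τ = F r = (13.6)(0.197) = 2.679 N·m.
α = τ/I = 2.679/0.2240 = 11.96 rad/s².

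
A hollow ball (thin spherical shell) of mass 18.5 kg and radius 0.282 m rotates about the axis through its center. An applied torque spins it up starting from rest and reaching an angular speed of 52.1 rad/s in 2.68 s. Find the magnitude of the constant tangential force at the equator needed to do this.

I = (2/3)MR² = (2/3)(18.5)(0.282)² = 0.9808 kg·m².
α = Δω/Δt = (52.1 − 0)/2.68 = 19.44 rad/s².
The required torque is τ = Iα = (0.9808)(19.44) = 19.07 N·m.
A tangential force at the equator gives τ = FR, so F = τ/R = 19.07/0.282 = 67.61 N.

F ≈ 67.6 N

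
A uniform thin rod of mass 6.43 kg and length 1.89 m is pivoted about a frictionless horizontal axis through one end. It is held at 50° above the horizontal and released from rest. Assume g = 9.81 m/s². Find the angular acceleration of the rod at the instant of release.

α ≈ 5.00 rad/s²

About the pivot, I = (1/3)ML² = (1/3)(6.43)(1.89)² = 7.656 kg·m².
The weight acts at the center, a distance L/2 = 0.9450 m from the pivot; τ = Mg(L/2) cos 50° = 38.32 N·m.
α = τ/I = 38.32/7.656 = 5.005 rad/s².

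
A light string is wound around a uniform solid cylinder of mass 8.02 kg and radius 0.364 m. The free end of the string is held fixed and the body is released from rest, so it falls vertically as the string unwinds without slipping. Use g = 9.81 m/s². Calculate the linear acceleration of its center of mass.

Translation: Mg − T = Ma. Rotation about the center: TR = Iα with I = ½MR².
With a = αR: T = (I/R²)a = (1/2)M a, so Mg = (1 + 0.5000)Ma.
a = g/(1 + 0.5000) = 9.81/1.500 = 6.540 m/s².

a ≈ 6.54 m/s²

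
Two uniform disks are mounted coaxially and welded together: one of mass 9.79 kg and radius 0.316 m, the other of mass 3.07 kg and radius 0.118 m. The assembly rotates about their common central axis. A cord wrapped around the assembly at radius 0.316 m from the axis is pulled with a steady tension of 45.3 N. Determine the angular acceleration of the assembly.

I = ½M₁R₁² + ½M₂R₂² = ½(9.79)(0.316)² + ½(3.07)(0.118)² = 0.5102 kg·m².
τ = F r = (45.3)(0.316) = 14.31 N·m.
α = τ/I = 14.31/0.5102 = 28.06 rad/s².

α ≈ 28.1 rad/s²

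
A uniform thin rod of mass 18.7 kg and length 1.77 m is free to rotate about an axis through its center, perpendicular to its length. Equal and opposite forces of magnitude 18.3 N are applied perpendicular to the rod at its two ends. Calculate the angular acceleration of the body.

I = (1/12)ML² = (1/12)(18.7)(1.77)² = 4.882 kg·m².
The couple gives τ = F·(L/2) + F·(L/2) = F L = (18.3)(1.77) = 32.39 N·m.
From τ = Iα: α = 32.39/4.882 = 6.635 rad/s².

α ≈ 6.63 rad/s²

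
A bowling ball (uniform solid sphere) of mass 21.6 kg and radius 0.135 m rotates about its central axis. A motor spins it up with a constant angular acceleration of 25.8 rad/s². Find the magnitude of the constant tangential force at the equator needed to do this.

I = (2/5)MR² = (2/5)(21.6)(0.135)² = 0.1575 kg·m².
The required torque is τ = Iα = (0.1575)(25.80) = 4.063 N·m.
A tangential force at the equator gives τ = FR, so F = τ/R = 4.063/0.135 = 30.09 N.

F ≈ 30.1 N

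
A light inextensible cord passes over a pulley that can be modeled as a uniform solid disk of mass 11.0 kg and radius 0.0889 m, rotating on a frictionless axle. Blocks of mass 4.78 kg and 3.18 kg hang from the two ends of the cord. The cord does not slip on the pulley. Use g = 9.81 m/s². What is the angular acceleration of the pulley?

α ≈ 13.1 rad/s²

I = ½MR² = (1/2)(11.0)(0.0889)² = 0.04347 kg·m².
Heavier block: m₁g − T₁ = m₁a. Lighter block: T₂ − m₂g = m₂a.
Pulley: (T₁ − T₂)R = Iα = I(a/R), so T₁ − T₂ = (I/R²)a = (1/2)M_p a = 5.500·a.
Adding the three: (m₁ − m₂)g = (m₁ + m₂ + 5.500)a, so a = (4.78 − 3.18)(9.81)/(4.78 + 3.18 + 5.500) = 1.166 m/s².
α = a/R = 1.166/0.0889 = 13.12 rad/s².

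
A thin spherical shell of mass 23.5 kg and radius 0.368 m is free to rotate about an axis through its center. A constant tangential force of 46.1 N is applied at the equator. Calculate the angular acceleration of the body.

α ≈ 8.00 rad/s²

I = (2/3)MR² = (2/3)(23.5)(0.368)² = 2.122 kg·m².
τ = F R = (46.1)(0.368) = 16.96 N·m.
Newton's second law for rotation, τ = Iα, gives α = τ/I = 16.96/2.122 = 7.996 rad/s².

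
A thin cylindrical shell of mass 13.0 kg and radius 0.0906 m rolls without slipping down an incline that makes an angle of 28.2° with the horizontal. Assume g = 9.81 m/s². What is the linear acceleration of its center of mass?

Translation along the incline: Mg sinθ − f = Ma.
Rotation about the center: fR = Iα with I = MR². No-slip gives a = αR, so f = (I/R²)a = M a.
Substituting: Mg sinθ = (1 + 1.000)Ma, so a = g sinθ/(1 + 1.000) = (9.81) sin 28.2° / 2.000 = 2.318 m/s².

a ≈ 2.32 m/s²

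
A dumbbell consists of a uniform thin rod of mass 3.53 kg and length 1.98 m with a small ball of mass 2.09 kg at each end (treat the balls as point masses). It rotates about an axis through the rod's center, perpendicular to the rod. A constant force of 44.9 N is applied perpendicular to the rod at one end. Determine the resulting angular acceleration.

I_rod = (1/12)ML² = (1/12)(3.53)(1.98)² = 1.153 kg·m².
I_balls = 2·m·(L/2)² = 2(2.09)(0.9900)² = 4.097 kg·m².
Total I = 5.250 kg·m².
τ = F·(L/2) = (44.9)(0.990) = 44.45 N·m.
α = τ/I = 44.45/5.250 = 8.467 rad/s².

α ≈ 8.47 rad/s²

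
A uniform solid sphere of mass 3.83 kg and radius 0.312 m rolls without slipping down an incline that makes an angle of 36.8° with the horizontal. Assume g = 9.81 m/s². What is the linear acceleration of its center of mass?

a ≈ 4.20 m/s²

Translation along the incline: Mg sinθ − f = Ma.
Rotation about the center: fR = Iα with I = (2/5)MR². No-slip gives a = αR, so f = (I/R²)a = (2/5)M a.
Substituting: Mg sinθ = (1 + 0.4000)Ma, so a = g sinθ/(1 + 0.4000) = (9.81) sin 36.8° / 1.400 = 4.197 m/s².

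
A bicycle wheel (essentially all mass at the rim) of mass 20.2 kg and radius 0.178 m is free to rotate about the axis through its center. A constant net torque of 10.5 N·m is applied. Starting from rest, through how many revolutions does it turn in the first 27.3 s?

I = MR² = (20.2)(0.178)² = 0.6400 kg·m².
α = τ/I = 10.5/0.6400 = 16.41 rad/s².
θ = ½αt² = ½(16.41)(27.3)² = 6114 rad.
Revolutions = θ/(2π) = 973.0.

≈ 973 revolutions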